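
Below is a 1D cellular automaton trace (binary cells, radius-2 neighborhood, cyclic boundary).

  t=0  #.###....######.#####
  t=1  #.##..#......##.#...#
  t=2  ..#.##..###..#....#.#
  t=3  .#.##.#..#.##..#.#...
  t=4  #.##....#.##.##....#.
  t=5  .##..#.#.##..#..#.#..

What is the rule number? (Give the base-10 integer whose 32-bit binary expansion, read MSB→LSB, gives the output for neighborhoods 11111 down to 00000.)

1657227333

  #####|.  b31=0 t=0,i=11
  ####.|#  b30=1 t=0,i=13
  ###.#|#  b29=1 t=0,i=0
  ###..|.  b28=0 t=0,i=4
  ##.##|.  b27=0 t=0,i=1
  ##.#.|.  b26=0 t=1,i=15
  ##..#|#  b25=1 t=1,i=4
  ##...|.  b24=0 t=0,i=5
  #.###|#  b23=1 t=0,i=2
  #.##.|#  b22=1 t=1,i=2
  #.#.#|.  b21=0 t=4,i=0
  #.#..|.  b20=0 t=1,i=16
  #..##|.  b19=0 t=2,i=7
  #..#.|#  b18=1 t=1,i=5
  #...#|#  b17=1 t=1,i=18
  #....|#  b16=1 t=0,i=6
  .####|.  b15=0 t=0,i=10
  .###.|#  b14=1 t=0,i=3
  .##.#|.  b13=0 t=1,i=0
  .##..|.  b12=0 t=1,i=3
  .#.##|#  b11=1 t=2,i=3
  .#.#.|.  b10=0 t=2,i=19
  .#..#|.  b9=0 t=2,i=0
  .#...|.  b8=0 t=1,i=7
  ..###|.  b7=0 t=0,i=9
  ..##.|#  b6=1 t=1,i=13
  ..#.#|.  b5=0 t=2,i=2
  ..#..|.  b4=0 t=1,i=6
  ...##|.  b3=0 t=0,i=8
  ...#.|#  b2=1 t=2,i=17
  ....#|.  b1=0 t=0,i=7
  .....|#  b0=1 t=1,i=9
  bits 01100010110001110100100001000101 = 1657227333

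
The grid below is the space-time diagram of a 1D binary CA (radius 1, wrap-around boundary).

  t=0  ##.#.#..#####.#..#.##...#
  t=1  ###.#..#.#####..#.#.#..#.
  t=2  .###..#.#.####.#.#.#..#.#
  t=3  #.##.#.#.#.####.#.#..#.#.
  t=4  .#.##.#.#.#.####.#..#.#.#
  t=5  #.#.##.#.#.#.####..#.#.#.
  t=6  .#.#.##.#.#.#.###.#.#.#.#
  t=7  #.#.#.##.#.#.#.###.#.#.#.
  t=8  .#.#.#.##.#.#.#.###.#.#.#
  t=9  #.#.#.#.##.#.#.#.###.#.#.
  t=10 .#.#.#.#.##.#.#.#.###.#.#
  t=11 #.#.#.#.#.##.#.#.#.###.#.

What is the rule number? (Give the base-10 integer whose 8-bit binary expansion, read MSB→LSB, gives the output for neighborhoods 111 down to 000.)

  [7] ### => #  t=0,i=0
  [6] ##. => #  t=0,i=1
  [5] #.# => #  t=0,i=2
  [4] #.. => .  t=0,i=6
  [3] .## => .  t=0,i=8
  [2] .#. => .  t=0,i=3
  [1] ..# => #  t=0,i=7
  [0] ... => .  t=0,i=22
  bits 11100010 = 226

226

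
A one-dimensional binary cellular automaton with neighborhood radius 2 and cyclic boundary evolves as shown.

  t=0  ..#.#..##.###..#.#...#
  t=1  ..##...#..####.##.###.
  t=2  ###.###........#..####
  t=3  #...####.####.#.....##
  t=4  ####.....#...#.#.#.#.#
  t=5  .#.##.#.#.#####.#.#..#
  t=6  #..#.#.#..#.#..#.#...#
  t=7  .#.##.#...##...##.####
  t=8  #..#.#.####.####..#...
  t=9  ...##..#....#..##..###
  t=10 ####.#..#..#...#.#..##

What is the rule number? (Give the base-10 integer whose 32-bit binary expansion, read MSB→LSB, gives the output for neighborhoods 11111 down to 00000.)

2546091373

  nb #####: next=#  (t=2,i=0, bit31=1)
  nb ####.: next=.  (t=1,i=12, bit30=0)
  nb ###.#: next=.  (t=1,i=13, bit29=0)
  nb ###..: next=#  (t=0,i=12, bit28=1)
  nb ##.##: next=.  (t=0,i=9, bit27=0)
  nb ##.#.: next=#  (t=3,i=13, bit26=1)
  nb ##..#: next=#  (t=0,i=13, bit25=1)
  nb ##...: next=#  (t=1,i=4, bit24=1)
  nb #.###: next=#  (t=0,i=10, bit23=1)
  nb #.##.: next=#  (t=1,i=15, bit22=1)
  nb #.#.#: next=.  (t=4,i=15, bit21=0)
  nb #.#..: next=.  (t=0,i=4, bit20=0)
  nb #..##: next=.  (t=0,i=6, bit19=0)
  nb #..#.: next=.  (t=0,i=1, bit18=0)
  nb #...#: next=#  (t=0,i=19, bit17=1)
  nb #....: next=.  (t=2,i=8, bit16=0)
  nb .####: next=.  (t=1,i=11, bit15=0)
  nb .###.: next=#  (t=0,i=11, bit14=1)
  nb .##.#: next=.  (t=0,i=8, bit13=0)
  nb .##..: next=.  (t=1,i=3, bit12=0)
  nb .#.##: next=.  (t=4,i=20, bit11=0)
  nb .#.#.: next=#  (t=0,i=3, bit10=1)
  nb .#..#: next=.  (t=0,i=0, bit9=0)
  nb .#...: next=#  (t=0,i=18, bit8=1)
  nb ..###: next=.  (t=1,i=10, bit7=0)
  nb ..##.: next=#  (t=0,i=7, bit6=1)
  nb ..#.#: next=#  (t=0,i=2, bit5=1)
  nb ..#..: next=.  (t=0,i=21, bit4=0)
  nb ...##: next=#  (t=1,i=1, bit3=1)
  nb ...#.: next=#  (t=0,i=20, bit2=1)
  nb ....#: next=.  (t=2,i=13, bit1=0)
  nb .....: next=#  (t=2,i=9, bit0=1)
  bits 10010111110000100100010101101101 = 2546091373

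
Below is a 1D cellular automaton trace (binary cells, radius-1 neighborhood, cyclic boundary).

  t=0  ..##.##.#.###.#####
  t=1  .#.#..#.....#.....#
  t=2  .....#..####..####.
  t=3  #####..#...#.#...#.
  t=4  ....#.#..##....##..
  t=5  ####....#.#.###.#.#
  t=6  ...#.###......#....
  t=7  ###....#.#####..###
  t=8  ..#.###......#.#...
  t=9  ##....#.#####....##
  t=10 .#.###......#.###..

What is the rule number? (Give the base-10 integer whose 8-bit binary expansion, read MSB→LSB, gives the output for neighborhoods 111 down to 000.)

67

  ###|.  b7=0 t=0,i=11
  ##.|#  b6=1 t=0,i=3
  #.#|.  b5=0 t=0,i=4
  #..|.  b4=0 t=0,i=0
  .##|.  b3=0 t=0,i=2
  .#.|.  b2=0 t=0,i=8
  ..#|#  b1=1 t=0,i=1
  ...|#  b0=1 t=1,i=8
  bits 01000011 = 67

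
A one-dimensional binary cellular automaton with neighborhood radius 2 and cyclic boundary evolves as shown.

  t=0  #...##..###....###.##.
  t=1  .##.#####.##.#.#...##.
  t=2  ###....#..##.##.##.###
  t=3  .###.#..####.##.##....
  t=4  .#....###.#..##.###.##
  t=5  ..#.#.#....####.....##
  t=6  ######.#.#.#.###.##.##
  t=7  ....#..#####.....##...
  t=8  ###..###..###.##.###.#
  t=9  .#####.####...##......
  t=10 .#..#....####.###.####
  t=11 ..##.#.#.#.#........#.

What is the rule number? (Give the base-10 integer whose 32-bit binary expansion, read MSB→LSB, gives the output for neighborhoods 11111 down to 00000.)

1399732195

  [31] ##### => .  t=1,i=6
  [30] ####. => #  t=1,i=7
  [29] ###.# => .  t=0,i=17
  [28] ###.. => #  t=0,i=10
  [27] ##.## => .  t=0,i=18
  [26] ##.#. => .  t=0,i=21
  [25] ##..# => #  t=0,i=6
  [24] ##... => #  t=0,i=11
  [23] #.### => .  t=1,i=4
  [22] #.##. => #  t=0,i=19
  [21] #.#.# => #  t=1,i=13
  [20] #.#.. => .  t=0,i=0
  [19] #..## => #  t=0,i=7
  [18] #..#. => #  t=5,i=1
  [17] #...# => #  t=0,i=2
  [16] #.... => .  t=0,i=12
  [15] .#### => .  t=1,i=5
  [14] .###. => .  t=0,i=9
  [13] .##.# => #  t=0,i=20
  [12] .##.. => #  t=0,i=5
  [11] .#.## => .  t=6,i=12
  [10] .#.#. => #  t=1,i=14
  [9] .#..# => #  t=2,i=8
  [8] .#... => #  t=0,i=1
  [7] ..### => #  t=0,i=8
  [6] ..##. => #  t=0,i=4
  [5] ..#.# => #  t=5,i=2
  [4] ..#.. => .  t=2,i=7
  [3] ...## => .  t=0,i=3
  [2] ...#. => .  t=2,i=6
  [1] ....# => #  t=0,i=13
  [0] ..... => #  t=3,i=20
  bits 01010011011011100011011111100011 = 1399732195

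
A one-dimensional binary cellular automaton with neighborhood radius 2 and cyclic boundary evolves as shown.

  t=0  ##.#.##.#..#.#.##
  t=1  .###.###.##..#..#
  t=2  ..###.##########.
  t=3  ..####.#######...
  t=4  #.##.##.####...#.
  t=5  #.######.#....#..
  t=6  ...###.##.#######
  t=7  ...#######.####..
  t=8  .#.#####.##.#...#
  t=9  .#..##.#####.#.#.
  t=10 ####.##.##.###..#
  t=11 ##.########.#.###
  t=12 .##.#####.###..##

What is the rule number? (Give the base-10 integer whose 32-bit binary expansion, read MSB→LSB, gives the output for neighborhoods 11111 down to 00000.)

2926441366

  ##### -> #   bit 31 = 1  t=2,i=8
  ####. -> .   bit 30 = 0  t=0,i=0
  ###.# -> #   bit 29 = 1  t=0,i=1
  ###.. -> .   bit 28 = 0  t=2,i=15
  ##.## -> #   bit 27 = 1  t=1,i=4
  ##.#. -> #   bit 26 = 1  t=0,i=2
  ##..# -> #   bit 25 = 1  t=1,i=11
  ##... -> .   bit 24 = 0  t=2,i=16
  #.### -> .   bit 23 = 0  t=0,i=15
  #.##. -> #   bit 22 = 1  t=0,i=5
  #.#.# -> #   bit 21 = 1  t=0,i=3
  #.#.. -> .   bit 20 = 0  t=0,i=8
  #..## -> #   bit 19 = 1  t=9,i=3
  #..#. -> #   bit 18 = 1  t=0,i=10
  #...# -> .   bit 17 = 0  t=2,i=0
  #.... -> #   bit 16 = 1  t=3,i=15
  .#### -> #   bit 15 = 1  t=0,i=16
  .###. -> #   bit 14 = 1  t=1,i=2
  .##.# -> #   bit 13 = 1  t=0,i=6
  .##.. -> #   bit 12 = 1  t=1,i=10
  .#.## -> .   bit 11 = 0  t=0,i=4
  .#.#. -> .   bit 10 = 0  t=0,i=12
  .#..# -> #   bit 9 = 1  t=0,i=9
  .#... -> #   bit 8 = 1  t=5,i=10
  ..### -> #   bit 7 = 1  t=2,i=2
  ..##. -> .   bit 6 = 0  t=9,i=4
  ..#.# -> .   bit 5 = 0  t=0,i=11
  ..#.. -> #   bit 4 = 1  t=1,i=13
  ...## -> .   bit 3 = 0  t=2,i=1
  ...#. -> #   bit 2 = 1  t=4,i=14
  ....# -> #   bit 1 = 1  t=3,i=0
  ..... -> .   bit 0 = 0  t=3,i=16
  bits 10101110011011011111001110010110 = 2926441366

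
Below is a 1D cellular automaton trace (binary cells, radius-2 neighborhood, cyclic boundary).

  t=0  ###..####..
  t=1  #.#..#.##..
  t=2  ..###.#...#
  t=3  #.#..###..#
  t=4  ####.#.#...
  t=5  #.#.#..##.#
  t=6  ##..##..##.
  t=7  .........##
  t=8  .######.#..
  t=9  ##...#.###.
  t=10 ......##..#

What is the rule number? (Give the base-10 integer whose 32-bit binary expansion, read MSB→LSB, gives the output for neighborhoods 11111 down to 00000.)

  #####|.  b31=0 t=8,i=3
  ####.|#  b30=1 t=0,i=7
  ###.#|.  b29=0 t=2,i=4
  ###..|#  b28=1 t=0,i=2
  ##.##|#  b27=1 t=5,i=9
  ##.#.|#  b26=1 t=2,i=5
  ##..#|.  b25=0 t=0,i=3
  ##...|.  b24=0 t=7,i=0
  #.###|#  b23=1 t=9,i=7
  #.##.|.  b22=0 t=1,i=7
  #.#.#|.  b21=0 t=4,i=5
  #.#..|#  b20=1 t=1,i=2
  #..##|.  b19=0 t=0,i=4
  #..#.|#  b18=1 t=1,i=4
  #...#|.  b17=0 t=2,i=8
  #....|#  b16=1 t=7,i=1
  .####|.  b15=0 t=0,i=6
  .###.|.  b14=0 t=0,i=1
  .##.#|#  b13=1 t=3,i=0
  .##..|.  b12=0 t=1,i=8
  .#.##|#  b11=1 t=1,i=6
  .#.#.|.  b10=0 t=1,i=1
  .#..#|#  b9=1 t=1,i=3
  .#...|#  b8=1 t=2,i=7
  ..###|#  b7=1 t=0,i=0
  ..##.|.  b6=0 t=3,i=10
  ..#.#|.  b5=0 t=1,i=0
  ..#..|#  b4=1 t=2,i=10
  ...##|#  b3=1 t=4,i=10
  ...#.|.  b2=0 t=2,i=9
  ....#|.  b1=0 t=7,i=7
  .....|#  b0=1 t=7,i=2
  bits 01011100100101010010101110011001 = 1553279897

1553279897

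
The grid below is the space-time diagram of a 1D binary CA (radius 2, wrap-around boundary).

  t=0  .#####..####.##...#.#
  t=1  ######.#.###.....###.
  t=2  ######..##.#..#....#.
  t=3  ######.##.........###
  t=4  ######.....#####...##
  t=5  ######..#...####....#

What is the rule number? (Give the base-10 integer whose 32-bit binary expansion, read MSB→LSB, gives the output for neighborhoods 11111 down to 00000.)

  #####|#  b31=1 t=0,i=3
  ####.|#  b30=1 t=0,i=4
  ###.#|#  b29=1 t=0,i=11
  ###..|#  b28=1 t=0,i=5
  ##.##|.  b27=0 t=0,i=12
  ##.#.|.  b26=0 t=1,i=6
  ##..#|.  b25=0 t=0,i=6
  ##...|.  b24=0 t=0,i=15
  #.###|#  b23=1 t=0,i=1
  #.##.|.  b22=0 t=0,i=13
  #.#.#|.  b21=0 t=0,i=20
  #.#..|.  b20=0 t=2,i=11
  #..##|#  b19=1 t=0,i=7
  #..#.|.  b18=0 t=2,i=13
  #...#|.  b17=0 t=0,i=16
  #....|.  b16=0 t=1,i=13
  .####|#  b15=1 t=0,i=2
  .###.|.  b14=0 t=1,i=10
  .##.#|.  b13=0 t=2,i=9
  .##..|.  b12=0 t=0,i=14
  .#.##|#  b11=1 t=0,i=0
  .#.#.|#  b10=1 t=0,i=19
  .#..#|.  b9=0 t=2,i=12
  .#...|.  b8=0 t=2,i=15
  ..###|.  b7=0 t=0,i=8
  ..##.|#  b6=1 t=2,i=8
  ..#.#|#  b5=1 t=0,i=18
  ..#..|.  b4=0 t=2,i=14
  ...##|.  b3=0 t=1,i=16
  ...#.|#  b2=1 t=0,i=17
  ....#|.  b1=0 t=1,i=15
  .....|#  b0=1 t=1,i=14
  bits 11110000100010001000110001100101 = 4035480677

4035480677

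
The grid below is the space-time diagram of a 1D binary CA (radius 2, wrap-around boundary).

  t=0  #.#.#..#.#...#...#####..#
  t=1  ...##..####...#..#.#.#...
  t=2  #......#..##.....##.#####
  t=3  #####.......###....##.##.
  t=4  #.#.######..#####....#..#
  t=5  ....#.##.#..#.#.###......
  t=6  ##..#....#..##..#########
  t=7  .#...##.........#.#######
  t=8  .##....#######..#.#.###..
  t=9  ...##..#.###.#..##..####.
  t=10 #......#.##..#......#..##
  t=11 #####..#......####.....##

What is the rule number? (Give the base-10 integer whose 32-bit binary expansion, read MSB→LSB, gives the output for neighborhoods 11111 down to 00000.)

  #####|#  b31=1 t=0,i=19
  ####.|.  b30=0 t=0,i=20
  ###.#|.  b29=0 t=7,i=24
  ###..|#  b28=1 t=0,i=21
  ##.##|#  b27=1 t=2,i=19
  ##.#.|.  b26=0 t=0,i=1
  ##..#|.  b25=0 t=0,i=22
  ##...|#  b24=1 t=1,i=11
  #.###|#  b23=1 t=2,i=20
  #.##.|.  b22=0 t=3,i=22
  #.#.#|.  b21=0 t=0,i=2
  #.#..|#  b20=1 t=0,i=4
  #..##|.  b19=0 t=0,i=23
  #..#.|.  b18=0 t=0,i=6
  #...#|.  b17=0 t=0,i=11
  #....|#  b16=1 t=1,i=23
  .####|.  b15=0 t=0,i=18
  .###.|#  b14=1 t=3,i=13
  .##.#|.  b13=0 t=0,i=0
  .##..|.  b12=0 t=1,i=4
  .#.##|.  b11=0 t=4,i=3
  .#.#.|#  b10=1 t=0,i=3
  .#..#|.  b9=0 t=0,i=5
  .#...|#  b8=1 t=0,i=10
  ..###|#  b7=1 t=0,i=17
  ..##.|.  b6=0 t=0,i=24
  ..#.#|#  b5=1 t=0,i=7
  ..#..|.  b4=0 t=0,i=13
  ...##|.  b3=0 t=0,i=16
  ...#.|.  b2=0 t=0,i=12
  ....#|.  b1=0 t=1,i=1
  .....|#  b0=1 t=1,i=0
  bits 10011001100100010100010110100001 = 2576434593

2576434593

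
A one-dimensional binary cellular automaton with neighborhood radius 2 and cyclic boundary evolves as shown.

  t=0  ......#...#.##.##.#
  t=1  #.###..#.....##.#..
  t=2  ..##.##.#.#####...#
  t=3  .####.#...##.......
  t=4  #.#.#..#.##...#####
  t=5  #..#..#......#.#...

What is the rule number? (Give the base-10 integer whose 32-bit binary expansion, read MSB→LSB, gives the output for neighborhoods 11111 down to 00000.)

713876811

  nb #####: next=.  (t=2,i=12, bit31=0)
  nb ####.: next=.  (t=2,i=13, bit30=0)
  nb ###.#: next=#  (t=3,i=4, bit29=1)
  nb ###..: next=.  (t=1,i=4, bit28=0)
  nb ##.##: next=#  (t=0,i=14, bit27=1)
  nb ##.#.: next=.  (t=0,i=17, bit26=0)
  nb ##..#: next=#  (t=1,i=5, bit25=1)
  nb ##...: next=.  (t=2,i=15, bit24=0)
  nb #.###: next=#  (t=1,i=2, bit23=1)
  nb #.##.: next=.  (t=0,i=12, bit22=0)
  nb #.#.#: next=.  (t=2,i=8, bit21=0)
  nb #.#..: next=.  (t=0,i=18, bit20=0)
  nb #..##: next=#  (t=2,i=1, bit19=1)
  nb #..#.: next=#  (t=1,i=6, bit18=1)
  nb #...#: next=.  (t=0,i=8, bit17=0)
  nb #....: next=.  (t=0,i=1, bit16=0)
  nb .####: next=#  (t=2,i=11, bit15=1)
  nb .###.: next=#  (t=1,i=3, bit14=1)
  nb .##.#: next=#  (t=0,i=13, bit13=1)
  nb .##..: next=.  (t=3,i=11, bit12=0)
  nb .#.##: next=.  (t=0,i=11, bit11=0)
  nb .#.#.: next=#  (t=4,i=3, bit10=1)
  nb .#..#: next=.  (t=1,i=17, bit9=0)
  nb .#...: next=#  (t=0,i=0, bit8=1)
  nb ..###: next=.  (t=3,i=1, bit7=0)
  nb ..##.: next=#  (t=1,i=13, bit6=1)
  nb ..#.#: next=.  (t=0,i=10, bit5=0)
  nb ..#..: next=.  (t=0,i=6, bit4=0)
  nb ...##: next=#  (t=1,i=12, bit3=1)
  nb ...#.: next=.  (t=0,i=5, bit2=0)
  nb ....#: next=#  (t=0,i=4, bit1=1)
  nb .....: next=#  (t=0,i=2, bit0=1)
  bits 00101010100011001110010101001011 = 713876811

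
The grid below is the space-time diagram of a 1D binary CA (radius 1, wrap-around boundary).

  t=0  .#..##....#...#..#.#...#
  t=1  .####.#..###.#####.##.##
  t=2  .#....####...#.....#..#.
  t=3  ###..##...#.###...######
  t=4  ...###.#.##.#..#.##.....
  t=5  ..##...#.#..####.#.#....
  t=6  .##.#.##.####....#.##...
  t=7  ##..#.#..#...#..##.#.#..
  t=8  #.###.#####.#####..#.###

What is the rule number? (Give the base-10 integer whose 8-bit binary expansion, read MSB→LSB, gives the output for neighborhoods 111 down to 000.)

  ###|.  b7=0 t=1,i=2
  ##.|.  b6=0 t=0,i=5
  #.#|.  b5=0 t=0,i=0
  #..|#  b4=1 t=0,i=2
  .##|#  b3=1 t=0,i=4
  .#.|#  b2=1 t=0,i=1
  ..#|#  b1=1 t=0,i=3
  ...|.  b0=0 t=0,i=7
  bits 00011110 = 30

30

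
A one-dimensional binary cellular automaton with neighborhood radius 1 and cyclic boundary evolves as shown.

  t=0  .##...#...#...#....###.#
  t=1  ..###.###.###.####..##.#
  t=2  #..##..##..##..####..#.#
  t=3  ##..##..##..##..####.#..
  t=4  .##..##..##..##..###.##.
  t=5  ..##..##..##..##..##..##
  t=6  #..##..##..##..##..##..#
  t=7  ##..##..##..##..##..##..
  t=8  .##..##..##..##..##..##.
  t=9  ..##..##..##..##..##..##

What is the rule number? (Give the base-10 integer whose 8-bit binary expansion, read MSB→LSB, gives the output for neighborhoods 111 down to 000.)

  ### -> #   bit 7 = 1  t=0,i=20
  ##. -> #   bit 6 = 1  t=0,i=2
  #.# -> .   bit 5 = 0  t=0,i=0
  #.. -> #   bit 4 = 1  t=0,i=3
  .## -> .   bit 3 = 0  t=0,i=1
  .#. -> #   bit 2 = 1  t=0,i=6
  ..# -> .   bit 1 = 0  t=0,i=5
  ... -> #   bit 0 = 1  t=0,i=4
  bits 11010101 = 213

213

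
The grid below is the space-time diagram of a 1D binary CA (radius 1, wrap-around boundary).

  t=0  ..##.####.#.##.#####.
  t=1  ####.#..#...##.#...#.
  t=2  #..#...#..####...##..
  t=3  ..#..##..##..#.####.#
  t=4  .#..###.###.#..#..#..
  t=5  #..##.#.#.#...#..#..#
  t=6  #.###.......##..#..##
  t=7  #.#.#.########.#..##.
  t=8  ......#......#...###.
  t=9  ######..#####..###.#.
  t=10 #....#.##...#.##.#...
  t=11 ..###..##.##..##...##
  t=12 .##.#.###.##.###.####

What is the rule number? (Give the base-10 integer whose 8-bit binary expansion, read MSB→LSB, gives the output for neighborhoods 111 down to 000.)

75

  ### -> .   bit 7 = 0  t=0,i=6
  ##. -> #   bit 6 = 1  t=0,i=3
  #.# -> .   bit 5 = 0  t=0,i=4
  #.. -> .   bit 4 = 0  t=0,i=20
  .## -> #   bit 3 = 1  t=0,i=2
  .#. -> .   bit 2 = 0  t=0,i=10
  ..# -> #   bit 1 = 1  t=0,i=1
  ... -> #   bit 0 = 1  t=0,i=0
  bits 01001011 = 75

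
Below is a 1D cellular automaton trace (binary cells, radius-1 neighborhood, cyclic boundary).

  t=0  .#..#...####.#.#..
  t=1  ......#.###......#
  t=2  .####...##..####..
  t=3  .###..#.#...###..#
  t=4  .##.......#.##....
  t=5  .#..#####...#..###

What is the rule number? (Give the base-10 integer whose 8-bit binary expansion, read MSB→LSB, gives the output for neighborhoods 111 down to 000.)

137

  [7] ### => #  t=0,i=9
  [6] ##. => .  t=0,i=11
  [5] #.# => .  t=0,i=12
  [4] #.. => .  t=0,i=2
  [3] .## => #  t=0,i=8
  [2] .#. => .  t=0,i=1
  [1] ..# => .  t=0,i=0
  [0] ... => #  t=0,i=6
  bits 10001001 = 137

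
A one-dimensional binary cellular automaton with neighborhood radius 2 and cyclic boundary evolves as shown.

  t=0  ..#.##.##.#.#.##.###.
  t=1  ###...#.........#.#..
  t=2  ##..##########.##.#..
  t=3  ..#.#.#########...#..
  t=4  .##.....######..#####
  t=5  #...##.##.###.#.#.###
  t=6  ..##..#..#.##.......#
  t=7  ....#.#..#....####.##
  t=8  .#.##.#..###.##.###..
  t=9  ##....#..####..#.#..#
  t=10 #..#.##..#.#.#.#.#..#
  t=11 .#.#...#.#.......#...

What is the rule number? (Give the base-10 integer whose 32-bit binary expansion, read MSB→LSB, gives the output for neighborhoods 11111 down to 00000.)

3927130557

  #####|#  b31=1 t=2,i=6
  ####.|#  b30=1 t=2,i=12
  ###.#|#  b29=1 t=2,i=13
  ###..|.  b28=0 t=0,i=19
  ##.##|#  b27=1 t=0,i=6
  ##.#.|.  b26=0 t=0,i=9
  ##..#|#  b25=1 t=2,i=2
  ##...|.  b24=0 t=0,i=20
  #.###|.  b23=0 t=0,i=17
  #.##.|.  b22=0 t=0,i=4
  #.#.#|.  b21=0 t=0,i=10
  #.#..|#  b20=1 t=1,i=18
  #..##|.  b19=0 t=1,i=20
  #..#.|.  b18=0 t=6,i=5
  #...#|#  b17=1 t=0,i=0
  #....|#  b16=1 t=1,i=8
  .####|.  b15=0 t=2,i=5
  .###.|#  b14=1 t=0,i=18
  .##.#|.  b13=0 t=0,i=5
  .##..|.  b12=0 t=2,i=1
  .#.##|.  b11=0 t=0,i=3
  .#.#.|.  b10=0 t=0,i=11
  .#..#|.  b9=0 t=1,i=19
  .#...|#  b8=1 t=1,i=7
  ..###|#  b7=1 t=1,i=0
  ..##.|.  b6=0 t=2,i=0
  ..#.#|#  b5=1 t=0,i=2
  ..#..|#  b4=1 t=1,i=6
  ...##|#  b3=1 t=4,i=7
  ...#.|#  b2=1 t=0,i=1
  ....#|.  b1=0 t=1,i=14
  .....|#  b0=1 t=1,i=9
  bits 11101010000100110100000110111101 = 3927130557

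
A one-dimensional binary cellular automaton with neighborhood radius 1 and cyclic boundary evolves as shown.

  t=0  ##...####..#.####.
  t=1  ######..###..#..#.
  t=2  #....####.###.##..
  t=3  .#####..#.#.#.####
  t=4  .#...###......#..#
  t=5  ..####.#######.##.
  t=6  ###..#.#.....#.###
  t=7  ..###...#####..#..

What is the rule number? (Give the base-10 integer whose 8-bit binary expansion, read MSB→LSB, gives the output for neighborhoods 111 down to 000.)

  nb ###: next=.  (t=0,i=6, bit7=0)
  nb ##.: next=#  (t=0,i=1, bit6=1)
  nb #.#: next=.  (t=0,i=12, bit5=0)
  nb #..: next=#  (t=0,i=2, bit4=1)
  nb .##: next=#  (t=0,i=0, bit3=1)
  nb .#.: next=.  (t=0,i=11, bit2=0)
  nb ..#: next=#  (t=0,i=4, bit1=1)
  nb ...: next=#  (t=0,i=3, bit0=1)
  bits 01011011 = 91

91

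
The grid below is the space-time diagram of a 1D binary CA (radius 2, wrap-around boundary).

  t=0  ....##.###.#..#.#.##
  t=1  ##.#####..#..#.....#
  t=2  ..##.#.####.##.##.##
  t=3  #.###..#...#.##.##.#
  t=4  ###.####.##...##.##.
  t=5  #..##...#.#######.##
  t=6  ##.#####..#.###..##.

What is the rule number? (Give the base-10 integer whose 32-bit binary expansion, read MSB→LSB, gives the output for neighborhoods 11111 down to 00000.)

  [31] ##### => #  t=1,i=5
  [30] ####. => .  t=1,i=6
  [29] ###.# => .  t=0,i=9
  [28] ###.. => #  t=1,i=7
  [27] ##.## => #  t=0,i=6
  [26] ##.#. => #  t=0,i=10
  [25] ##..# => #  t=1,i=8
  [24] ##... => #  t=0,i=0
  [23] #.### => #  t=0,i=7
  [22] #.##. => .  t=0,i=18
  [21] #.#.# => .  t=0,i=16
  [20] #.#.. => .  t=0,i=11
  [19] #..## => .  t=2,i=1
  [18] #..#. => #  t=0,i=13
  [17] #...# => #  t=3,i=9
  [16] #.... => #  t=0,i=1
  [15] .#### => .  t=1,i=4
  [14] .###. => .  t=0,i=8
  [13] .##.# => #  t=0,i=5
  [12] .##.. => #  t=0,i=19
  [11] .#.## => .  t=0,i=17
  [10] .#.#. => .  t=0,i=15
  [9] .#..# => .  t=0,i=12
  [8] .#... => .  t=1,i=14
  [7] ..### => #  t=1,i=19
  [6] ..##. => #  t=0,i=4
  [5] ..#.# => .  t=0,i=14
  [4] ..#.. => #  t=1,i=10
  [3] ...## => #  t=0,i=3
  [2] ...#. => #  t=3,i=10
  [1] ....# => .  t=0,i=2
  [0] ..... => #  t=1,i=16
  bits 10011111100001110011000011011101 = 2676437213

2676437213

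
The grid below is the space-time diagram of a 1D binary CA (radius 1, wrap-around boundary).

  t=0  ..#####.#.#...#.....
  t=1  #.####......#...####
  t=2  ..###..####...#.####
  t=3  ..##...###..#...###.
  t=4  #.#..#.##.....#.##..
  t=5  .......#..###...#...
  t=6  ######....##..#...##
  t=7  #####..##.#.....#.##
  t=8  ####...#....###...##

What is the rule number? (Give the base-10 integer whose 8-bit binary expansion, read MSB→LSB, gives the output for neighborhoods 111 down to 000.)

137

  ###|#  b7=1 t=0,i=3
  ##.|.  b6=0 t=0,i=6
  #.#|.  b5=0 t=0,i=7
  #..|.  b4=0 t=0,i=11
  .##|#  b3=1 t=0,i=2
  .#.|.  b2=0 t=0,i=8
  ..#|.  b1=0 t=0,i=1
  ...|#  b0=1 t=0,i=0
  bits 10001001 = 137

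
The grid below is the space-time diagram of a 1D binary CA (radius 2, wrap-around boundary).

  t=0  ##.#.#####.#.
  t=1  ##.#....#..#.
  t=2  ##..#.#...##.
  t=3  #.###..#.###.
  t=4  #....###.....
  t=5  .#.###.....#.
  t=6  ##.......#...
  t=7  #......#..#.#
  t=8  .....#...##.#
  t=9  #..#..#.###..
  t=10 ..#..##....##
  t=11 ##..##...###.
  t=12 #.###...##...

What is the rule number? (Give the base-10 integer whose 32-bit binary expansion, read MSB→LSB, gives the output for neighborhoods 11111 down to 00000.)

  nb #####: next=.  (t=0,i=7, bit31=0)
  nb ####.: next=#  (t=0,i=8, bit30=1)
  nb ###.#: next=.  (t=0,i=9, bit29=0)
  nb ###..: next=.  (t=3,i=4, bit28=0)
  nb ##.##: next=.  (t=2,i=12, bit27=0)
  nb ##.#.: next=.  (t=0,i=2, bit26=0)
  nb ##..#: next=#  (t=2,i=2, bit25=1)
  nb ##...: next=.  (t=4,i=8, bit24=0)
  nb #.###: next=.  (t=0,i=5, bit23=0)
  nb #.##.: next=#  (t=0,i=0, bit22=1)
  nb #.#.#: next=#  (t=0,i=3, bit21=1)
  nb #.#..: next=.  (t=1,i=3, bit20=0)
  nb #..##: next=#  (t=10,i=4, bit19=1)
  nb #..#.: next=#  (t=1,i=10, bit18=1)
  nb #...#: next=.  (t=2,i=8, bit17=0)
  nb #....: next=.  (t=1,i=5, bit16=0)
  nb .####: next=.  (t=0,i=6, bit15=0)
  nb .###.: next=.  (t=3,i=3, bit14=0)
  nb .##.#: next=#  (t=0,i=1, bit13=1)
  nb .##..: next=.  (t=2,i=1, bit12=0)
  nb .#.##: next=.  (t=0,i=4, bit11=0)
  nb .#.#.: next=.  (t=2,i=5, bit10=0)
  nb .#..#: next=.  (t=1,i=9, bit9=0)
  nb .#...: next=#  (t=1,i=4, bit8=1)
  nb ..###: next=#  (t=4,i=5, bit7=1)
  nb ..##.: next=#  (t=2,i=10, bit6=1)
  nb ..#.#: next=#  (t=1,i=11, bit5=1)
  nb ..#..: next=.  (t=1,i=8, bit4=0)
  nb ...##: next=#  (t=2,i=9, bit3=1)
  nb ...#.: next=.  (t=1,i=7, bit2=0)
  nb ....#: next=#  (t=1,i=6, bit1=1)
  nb .....: next=.  (t=4,i=10, bit0=0)
  bits 01000010011011000010000111101010 = 1114382826

1114382826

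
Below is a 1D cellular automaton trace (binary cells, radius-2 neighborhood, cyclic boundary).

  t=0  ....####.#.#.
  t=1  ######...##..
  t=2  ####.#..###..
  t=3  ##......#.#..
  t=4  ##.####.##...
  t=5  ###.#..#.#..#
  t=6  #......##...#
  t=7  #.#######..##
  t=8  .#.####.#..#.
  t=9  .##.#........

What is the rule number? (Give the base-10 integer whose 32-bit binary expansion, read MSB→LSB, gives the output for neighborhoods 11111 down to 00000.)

  #####|#  b31=1 t=1,i=2
  ####.|.  b30=0 t=0,i=6
  ###.#|.  b29=0 t=0,i=7
  ###..|#  b28=1 t=1,i=5
  ##.##|#  b27=1 t=4,i=2
  ##.#.|.  b26=0 t=0,i=8
  ##..#|.  b25=0 t=1,i=11
  ##...|.  b24=0 t=1,i=6
  #.###|.  b23=0 t=4,i=3
  #.##.|.  b22=0 t=4,i=8
  #.#.#|#  b21=1 t=0,i=9
  #.#..|.  b20=0 t=0,i=11
  #..##|.  b19=0 t=1,i=12
  #..#.|.  b18=0 t=5,i=6
  #...#|.  b17=0 t=1,i=7
  #....|#  b16=1 t=0,i=0
  .####|#  b15=1 t=0,i=5
  .###.|.  b14=0 t=2,i=9
  .##.#|#  b13=1 t=4,i=1
  .##..|#  b12=1 t=1,i=10
  .#.##|#  b11=1 t=8,i=2
  .#.#.|#  b10=1 t=0,i=10
  .#..#|.  b9=0 t=2,i=6
  .#...|.  b8=0 t=0,i=12
  ..###|#  b7=1 t=0,i=4
  ..##.|#  b6=1 t=1,i=9
  ..#.#|#  b5=1 t=3,i=8
  ..#..|.  b4=0 t=8,i=11
  ...##|#  b3=1 t=0,i=3
  ...#.|.  b2=0 t=3,i=7
  ....#|#  b1=1 t=0,i=2
  .....|#  b0=1 t=0,i=1
  bits 10011000001000011011110011101011 = 2552347883

2552347883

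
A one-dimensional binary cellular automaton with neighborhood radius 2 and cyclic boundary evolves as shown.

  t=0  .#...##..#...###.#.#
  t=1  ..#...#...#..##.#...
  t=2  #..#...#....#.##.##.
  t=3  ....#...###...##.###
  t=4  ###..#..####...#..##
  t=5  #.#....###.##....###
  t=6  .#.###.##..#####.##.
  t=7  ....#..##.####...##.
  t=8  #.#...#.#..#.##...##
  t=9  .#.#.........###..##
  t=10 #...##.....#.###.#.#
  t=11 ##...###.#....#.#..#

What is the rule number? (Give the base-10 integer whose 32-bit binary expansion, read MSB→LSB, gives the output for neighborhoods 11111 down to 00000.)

  nb #####: next=#  (t=4,i=0, bit31=1)
  nb ####.: next=.  (t=4,i=1, bit30=0)
  nb ###.#: next=.  (t=0,i=15, bit29=0)
  nb ###..: next=#  (t=3,i=10, bit28=1)
  nb ##.##: next=.  (t=2,i=16, bit27=0)
  nb ##.#.: next=#  (t=0,i=16, bit26=1)
  nb ##..#: next=.  (t=0,i=7, bit25=0)
  nb ##...: next=#  (t=3,i=0, bit24=1)
  nb #.###: next=.  (t=3,i=17, bit23=0)
  nb #.##.: next=#  (t=2,i=14, bit22=1)
  nb #.#.#: next=.  (t=0,i=17, bit21=0)
  nb #.#..: next=.  (t=0,i=1, bit20=0)
  nb #..##: next=#  (t=1,i=12, bit19=1)
  nb #..#.: next=.  (t=0,i=8, bit18=0)
  nb #...#: next=.  (t=0,i=3, bit17=0)
  nb #....: next=#  (t=1,i=18, bit16=1)
  nb .####: next=#  (t=4,i=9, bit15=1)
  nb .###.: next=#  (t=0,i=14, bit14=1)
  nb .##.#: next=#  (t=1,i=14, bit13=1)
  nb .##..: next=#  (t=0,i=6, bit12=1)
  nb .#.##: next=.  (t=2,i=13, bit11=0)
  nb .#.#.: next=.  (t=0,i=0, bit10=0)
  nb .#..#: next=.  (t=1,i=11, bit9=0)
  nb .#...: next=#  (t=0,i=2, bit8=1)
  nb ..###: next=#  (t=0,i=13, bit7=1)
  nb ..##.: next=.  (t=0,i=5, bit6=0)
  nb ..#.#: next=.  (t=2,i=12, bit5=0)
  nb ..#..: next=.  (t=0,i=9, bit4=0)
  nb ...##: next=.  (t=0,i=4, bit3=0)
  nb ...#.: next=.  (t=1,i=1, bit2=0)
  nb ....#: next=#  (t=1,i=0, bit1=1)
  nb .....: next=.  (t=1,i=19, bit0=0)
  bits 10010101010010011111000110000010 = 2504651138

2504651138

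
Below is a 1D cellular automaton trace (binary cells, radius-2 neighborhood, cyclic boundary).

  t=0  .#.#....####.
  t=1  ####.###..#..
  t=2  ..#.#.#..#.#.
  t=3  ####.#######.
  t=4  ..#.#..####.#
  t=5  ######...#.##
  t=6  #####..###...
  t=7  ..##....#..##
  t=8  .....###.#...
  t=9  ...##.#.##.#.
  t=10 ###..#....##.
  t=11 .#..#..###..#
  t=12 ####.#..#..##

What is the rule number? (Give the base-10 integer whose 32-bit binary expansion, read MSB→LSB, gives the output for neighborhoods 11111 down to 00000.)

3424077358

  [31] ##### => #  t=3,i=7
  [30] ####. => #  t=0,i=10
  [29] ###.# => .  t=1,i=3
  [28] ###.. => .  t=0,i=11
  [27] ##.## => #  t=1,i=4
  [26] ##.#. => #  t=4,i=11
  [25] ##..# => .  t=0,i=12
  [24] ##... => .  t=5,i=6
  [23] #.### => .  t=1,i=5
  [22] #.##. => .  t=9,i=8
  [21] #.#.# => .  t=2,i=4
  [20] #.#.. => #  t=0,i=3
  [19] #..## => .  t=1,i=12
  [18] #..#. => #  t=0,i=0
  [17] #...# => #  t=2,i=0
  [16] #.... => #  t=0,i=5
  [15] .#### => .  t=0,i=9
  [14] .###. => #  t=1,i=6
  [13] .##.# => .  t=9,i=4
  [12] .##.. => .  t=7,i=3
  [11] .#.## => .  t=5,i=10
  [10] .#.#. => #  t=0,i=2
  [9] .#..# => #  t=1,i=11
  [8] .#... => .  t=0,i=4
  [7] ..### => .  t=0,i=8
  [6] ..##. => .  t=7,i=2
  [5] ..#.# => #  t=0,i=1
  [4] ..#.. => .  t=1,i=10
  [3] ...## => #  t=0,i=7
  [2] ...#. => #  t=2,i=1
  [1] ....# => #  t=0,i=6
  [0] ..... => .  t=8,i=0
  bits 11001100000101110100011000101110 = 3424077358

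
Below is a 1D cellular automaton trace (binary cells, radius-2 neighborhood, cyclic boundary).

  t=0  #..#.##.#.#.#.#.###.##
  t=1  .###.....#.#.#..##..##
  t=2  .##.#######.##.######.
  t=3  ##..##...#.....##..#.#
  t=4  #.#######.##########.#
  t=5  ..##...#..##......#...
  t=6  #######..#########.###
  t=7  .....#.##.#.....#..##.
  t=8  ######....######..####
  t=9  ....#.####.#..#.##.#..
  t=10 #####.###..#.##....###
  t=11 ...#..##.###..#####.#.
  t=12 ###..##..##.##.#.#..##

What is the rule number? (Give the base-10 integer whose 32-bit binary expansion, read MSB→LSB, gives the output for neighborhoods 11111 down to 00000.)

  [31] ##### => .  t=2,i=6
  [30] ####. => #  t=2,i=9
  [29] ###.# => .  t=0,i=18
  [28] ###.. => .  t=0,i=0
  [27] ##.## => .  t=0,i=19
  [26] ##.#. => .  t=0,i=7
  [25] ##..# => #  t=0,i=1
  [24] ##... => #  t=1,i=4
  [23] #.### => #  t=0,i=16
  [22] #.##. => .  t=0,i=5
  [21] #.#.# => .  t=0,i=8
  [20] #.#.. => #  t=1,i=13
  [19] #..## => #  t=1,i=15
  [18] #..#. => #  t=0,i=2
  [17] #...# => #  t=3,i=7
  [16] #.... => #  t=1,i=5
  [15] .#### => #  t=2,i=5
  [14] .###. => #  t=0,i=17
  [13] .##.# => .  t=0,i=6
  [12] .##.. => #  t=1,i=17
  [11] .#.## => .  t=0,i=4
  [10] .#.#. => #  t=0,i=9
  [9] .#..# => .  t=1,i=14
  [8] .#... => #  t=3,i=10
  [7] ..### => .  t=6,i=9
  [6] ..##. => #  t=1,i=16
  [5] ..#.# => #  t=0,i=3
  [4] ..#.. => .  t=3,i=9
  [3] ...## => #  t=3,i=14
  [2] ...#. => #  t=1,i=8
  [1] ....# => #  t=1,i=7
  [0] ..... => #  t=1,i=6
  bits 01000011100111111101010101101111 = 1134548335

1134548335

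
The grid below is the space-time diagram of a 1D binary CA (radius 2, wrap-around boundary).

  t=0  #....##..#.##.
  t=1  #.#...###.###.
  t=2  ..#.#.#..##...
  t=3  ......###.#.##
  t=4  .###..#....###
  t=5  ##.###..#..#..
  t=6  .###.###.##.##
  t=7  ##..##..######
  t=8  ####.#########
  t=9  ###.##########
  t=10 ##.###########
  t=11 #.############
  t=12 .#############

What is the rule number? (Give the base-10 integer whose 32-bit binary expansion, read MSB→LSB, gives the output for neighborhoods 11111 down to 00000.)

3672095361

  nb #####: next=#  (t=7,i=10, bit31=1)
  nb ####.: next=#  (t=7,i=0, bit30=1)
  nb ###.#: next=.  (t=1,i=8, bit29=0)
  nb ###..: next=#  (t=4,i=3, bit28=1)
  nb ##.##: next=#  (t=1,i=9, bit27=1)
  nb ##.#.: next=.  (t=0,i=13, bit26=0)
  nb ##..#: next=#  (t=0,i=7, bit25=1)
  nb ##...: next=.  (t=2,i=11, bit24=0)
  nb #.###: next=#  (t=1,i=10, bit23=1)
  nb #.##.: next=#  (t=0,i=11, bit22=1)
  nb #.#.#: next=.  (t=1,i=0, bit21=0)
  nb #.#..: next=#  (t=0,i=0, bit20=1)
  nb #..##: next=#  (t=2,i=8, bit19=1)
  nb #..#.: next=#  (t=0,i=8, bit18=1)
  nb #...#: next=#  (t=1,i=4, bit17=1)
  nb #....: next=#  (t=0,i=2, bit16=1)
  nb .####: next=#  (t=7,i=9, bit15=1)
  nb .###.: next=.  (t=1,i=7, bit14=0)
  nb .##.#: next=#  (t=0,i=12, bit13=1)
  nb .##..: next=#  (t=0,i=6, bit12=1)
  nb .#.##: next=#  (t=0,i=10, bit11=1)
  nb .#.#.: next=.  (t=1,i=1, bit10=0)
  nb .#..#: next=#  (t=2,i=7, bit9=1)
  nb .#...: next=.  (t=0,i=1, bit8=0)
  nb ..###: next=#  (t=1,i=6, bit7=1)
  nb ..##.: next=.  (t=0,i=5, bit6=0)
  nb ..#.#: next=.  (t=0,i=9, bit5=0)
  nb ..#..: next=.  (t=4,i=6, bit4=0)
  nb ...##: next=.  (t=0,i=4, bit3=0)
  nb ...#.: next=.  (t=2,i=1, bit2=0)
  nb ....#: next=.  (t=0,i=3, bit1=0)
  nb .....: next=#  (t=2,i=13, bit0=1)
  bits 11011010110111111011101010000001 = 3672095361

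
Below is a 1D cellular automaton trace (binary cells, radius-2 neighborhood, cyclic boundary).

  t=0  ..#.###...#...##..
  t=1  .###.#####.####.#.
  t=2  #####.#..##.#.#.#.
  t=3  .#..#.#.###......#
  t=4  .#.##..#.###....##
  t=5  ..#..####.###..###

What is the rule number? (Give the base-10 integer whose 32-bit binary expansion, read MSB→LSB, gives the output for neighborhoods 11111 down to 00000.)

991881708

  #####|.  b31=0 t=1,i=7
  ####.|.  b30=0 t=1,i=8
  ###.#|#  b29=1 t=1,i=3
  ###..|#  b28=1 t=0,i=6
  ##.##|#  b27=1 t=1,i=4
  ##.#.|.  b26=0 t=1,i=15
  ##..#|#  b25=1 t=4,i=5
  ##...|#  b24=1 t=0,i=7
  #.###|.  b23=0 t=0,i=4
  #.##.|.  b22=0 t=4,i=3
  #.#.#|.  b21=0 t=2,i=12
  #.#..|#  b20=1 t=1,i=16
  #..##|#  b19=1 t=1,i=0
  #..#.|#  b18=1 t=3,i=3
  #...#|#  b17=1 t=0,i=8
  #....|.  b16=0 t=0,i=17
  .####|#  b15=1 t=1,i=6
  .###.|#  b14=1 t=0,i=5
  .##.#|#  b13=1 t=2,i=10
  .##..|.  b12=0 t=0,i=15
  .#.##|#  b11=1 t=0,i=3
  .#.#.|.  b10=0 t=2,i=13
  .#..#|.  b9=0 t=1,i=17
  .#...|#  b8=1 t=0,i=11
  ..###|#  b7=1 t=1,i=1
  ..##.|#  b6=1 t=0,i=14
  ..#.#|#  b5=1 t=0,i=2
  ..#..|.  b4=0 t=0,i=10
  ...##|#  b3=1 t=0,i=13
  ...#.|#  b2=1 t=0,i=1
  ....#|.  b1=0 t=0,i=0
  .....|.  b0=0 t=3,i=13
  bits 00111011000111101110100111101100 = 991881708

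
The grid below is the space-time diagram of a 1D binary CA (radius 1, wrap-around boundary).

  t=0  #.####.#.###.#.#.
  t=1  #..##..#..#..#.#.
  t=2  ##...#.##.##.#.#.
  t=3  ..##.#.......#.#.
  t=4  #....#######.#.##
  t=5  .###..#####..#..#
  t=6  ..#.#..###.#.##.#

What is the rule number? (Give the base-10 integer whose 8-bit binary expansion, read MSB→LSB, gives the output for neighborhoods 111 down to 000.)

149

  ### -> #   bit 7 = 1  t=0,i=3
  ##. -> .   bit 6 = 0  t=0,i=5
  #.# -> .   bit 5 = 0  t=0,i=1
  #.. -> #   bit 4 = 1  t=1,i=1
  .## -> .   bit 3 = 0  t=0,i=2
  .#. -> #   bit 2 = 1  t=0,i=0
  ..# -> .   bit 1 = 0  t=1,i=2
  ... -> #   bit 0 = 1  t=2,i=3
  bits 10010101 = 149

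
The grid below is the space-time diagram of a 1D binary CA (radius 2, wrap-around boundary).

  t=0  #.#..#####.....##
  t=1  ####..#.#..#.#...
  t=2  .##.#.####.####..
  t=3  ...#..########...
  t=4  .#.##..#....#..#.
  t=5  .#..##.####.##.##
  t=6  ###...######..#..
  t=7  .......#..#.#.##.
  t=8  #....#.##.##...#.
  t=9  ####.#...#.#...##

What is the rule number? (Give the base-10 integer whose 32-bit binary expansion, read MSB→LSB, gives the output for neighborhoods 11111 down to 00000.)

1855035186

  nb #####: next=.  (t=0,i=7, bit31=0)
  nb ####.: next=#  (t=0,i=8, bit30=1)
  nb ###.#: next=#  (t=0,i=0, bit29=1)
  nb ###..: next=.  (t=0,i=9, bit28=0)
  nb ##.##: next=#  (t=2,i=10, bit27=1)
  nb ##.#.: next=#  (t=0,i=1, bit26=1)
  nb ##..#: next=#  (t=1,i=4, bit25=1)
  nb ##...: next=.  (t=0,i=10, bit24=0)
  nb #.###: next=#  (t=2,i=6, bit23=1)
  nb #.##.: next=.  (t=4,i=3, bit22=0)
  nb #.#.#: next=.  (t=2,i=4, bit21=0)
  nb #.#..: next=#  (t=0,i=2, bit20=1)
  nb #..##: next=.  (t=0,i=4, bit19=0)
  nb #..#.: next=.  (t=1,i=5, bit18=0)
  nb #...#: next=.  (t=1,i=15, bit17=0)
  nb #....: next=#  (t=0,i=11, bit16=1)
  nb .####: next=#  (t=0,i=6, bit15=1)
  nb .###.: next=.  (t=0,i=16, bit14=0)
  nb .##.#: next=.  (t=2,i=2, bit13=0)
  nb .##..: next=#  (t=4,i=4, bit12=1)
  nb .#.##: next=.  (t=2,i=5, bit11=0)
  nb .#.#.: next=#  (t=1,i=7, bit10=1)
  nb .#..#: next=#  (t=0,i=3, bit9=1)
  nb .#...: next=#  (t=1,i=14, bit8=1)
  nb ..###: next=.  (t=0,i=5, bit7=0)
  nb ..##.: next=.  (t=2,i=1, bit6=0)
  nb ..#.#: next=#  (t=1,i=6, bit5=1)
  nb ..#..: next=#  (t=3,i=3, bit4=1)
  nb ...##: next=.  (t=0,i=14, bit3=0)
  nb ...#.: next=.  (t=3,i=2, bit2=0)
  nb ....#: next=#  (t=0,i=13, bit1=1)
  nb .....: next=.  (t=0,i=12, bit0=0)
  bits 01101110100100011001011100110010 = 1855035186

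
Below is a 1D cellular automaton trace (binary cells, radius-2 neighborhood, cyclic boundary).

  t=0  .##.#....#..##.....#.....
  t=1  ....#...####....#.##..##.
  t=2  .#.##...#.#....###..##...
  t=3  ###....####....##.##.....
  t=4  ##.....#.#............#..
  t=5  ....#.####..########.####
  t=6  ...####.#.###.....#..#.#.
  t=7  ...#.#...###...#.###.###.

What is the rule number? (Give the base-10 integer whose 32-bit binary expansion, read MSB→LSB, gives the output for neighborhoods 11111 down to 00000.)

1117277877

  [31] ##### => .  t=5,i=14
  [30] ####. => #  t=1,i=10
  [29] ###.# => .  t=5,i=19
  [28] ###.. => .  t=1,i=11
  [27] ##.## => .  t=3,i=17
  [26] ##.#. => .  t=0,i=3
  [25] ##..# => #  t=1,i=20
  [24] ##... => .  t=0,i=14
  [23] #.### => #  t=5,i=6
  [22] #.##. => .  t=1,i=18
  [21] #.#.# => .  t=6,i=8
  [20] #.#.. => #  t=0,i=4
  [19] #..## => #  t=0,i=11
  [18] #..#. => .  t=6,i=20
  [17] #...# => .  t=1,i=6
  [16] #.... => .  t=0,i=6
  [15] .#### => .  t=1,i=9
  [14] .###. => #  t=2,i=16
  [13] .##.# => .  t=0,i=2
  [12] .##.. => .  t=0,i=13
  [11] .#.## => #  t=1,i=17
  [10] .#.#. => #  t=2,i=9
  [9] .#..# => #  t=0,i=10
  [8] .#... => .  t=0,i=5
  [7] ..### => #  t=1,i=8
  [6] ..##. => .  t=0,i=1
  [5] ..#.# => #  t=1,i=16
  [4] ..#.. => #  t=0,i=9
  [3] ...## => .  t=0,i=0
  [2] ...#. => #  t=0,i=8
  [1] ....# => .  t=0,i=7
  [0] ..... => #  t=0,i=16
  bits 01000010100110000100111010110101 = 1117277877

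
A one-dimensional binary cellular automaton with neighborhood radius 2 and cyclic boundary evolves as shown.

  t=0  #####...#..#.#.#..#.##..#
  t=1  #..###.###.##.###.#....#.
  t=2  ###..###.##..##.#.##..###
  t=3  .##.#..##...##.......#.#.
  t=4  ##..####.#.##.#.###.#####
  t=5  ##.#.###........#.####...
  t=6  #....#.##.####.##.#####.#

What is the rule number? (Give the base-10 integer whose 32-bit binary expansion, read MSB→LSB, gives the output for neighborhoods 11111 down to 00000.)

  [31] ##### => .  t=0,i=1
  [30] ####. => #  t=0,i=3
  [29] ###.# => #  t=1,i=5
  [28] ###.. => #  t=0,i=4
  [27] ##.## => #  t=1,i=6
  [26] ##.#. => .  t=1,i=17
  [25] ##..# => .  t=0,i=22
  [24] ##... => #  t=0,i=5
  [23] #.### => #  t=1,i=7
  [22] #.##. => .  t=0,i=20
  [21] #.#.# => .  t=0,i=13
  [20] #.#.. => #  t=0,i=15
  [19] #..## => #  t=0,i=23
  [18] #..#. => .  t=0,i=10
  [17] #...# => .  t=0,i=6
  [16] #.... => .  t=1,i=20
  [15] .#### => #  t=0,i=0
  [14] .###. => .  t=1,i=4
  [13] .##.# => .  t=1,i=12
  [12] .##.. => .  t=0,i=21
  [11] .#.## => .  t=0,i=19
  [10] .#.#. => #  t=0,i=12
  [9] .#..# => #  t=0,i=9
  [8] .#... => #  t=1,i=19
  [7] ..### => .  t=0,i=24
  [6] ..##. => #  t=2,i=13
  [5] ..#.# => #  t=0,i=11
  [4] ..#.. => #  t=0,i=8
  [3] ...## => #  t=3,i=11
  [2] ...#. => #  t=0,i=7
  [1] ....# => .  t=1,i=21
  [0] ..... => #  t=3,i=16
  bits 01111001100110001000011101111101 = 2040039293

2040039293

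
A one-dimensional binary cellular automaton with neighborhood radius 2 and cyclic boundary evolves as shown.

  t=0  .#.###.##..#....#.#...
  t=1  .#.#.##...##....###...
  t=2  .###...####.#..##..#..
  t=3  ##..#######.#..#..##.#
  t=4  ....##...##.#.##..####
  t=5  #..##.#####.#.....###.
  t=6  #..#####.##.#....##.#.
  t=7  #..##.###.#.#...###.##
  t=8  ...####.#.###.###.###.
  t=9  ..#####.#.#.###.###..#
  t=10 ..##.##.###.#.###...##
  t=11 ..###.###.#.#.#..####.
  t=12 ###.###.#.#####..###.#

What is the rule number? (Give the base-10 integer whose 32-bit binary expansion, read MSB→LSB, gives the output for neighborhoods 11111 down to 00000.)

1773577464

  ##### -> .   bit 31 = 0  t=3,i=6
  ####. -> #   bit 30 = 1  t=2,i=9
  ###.# -> #   bit 29 = 1  t=0,i=5
  ###.. -> .   bit 28 = 0  t=1,i=18
  ##.## -> #   bit 27 = 1  t=0,i=6
  ##.#. -> .   bit 26 = 0  t=2,i=11
  ##..# -> .   bit 25 = 0  t=0,i=9
  ##... -> #   bit 24 = 1  t=1,i=7
  #.### -> #   bit 23 = 1  t=0,i=3
  #.##. -> .   bit 22 = 0  t=0,i=7
  #.#.# -> #   bit 21 = 1  t=1,i=3
  #.#.. -> #   bit 20 = 1  t=0,i=18
  #..## -> .   bit 19 = 0  t=2,i=14
  #..#. -> #   bit 18 = 1  t=0,i=10
  #...# -> #   bit 17 = 1  t=1,i=8
  #.... -> .   bit 16 = 0  t=0,i=13
  .#### -> #   bit 15 = 1  t=2,i=8
  .###. -> .   bit 14 = 0  t=0,i=4
  .##.# -> #   bit 13 = 1  t=3,i=19
  .##.. -> .   bit 12 = 0  t=0,i=8
  .#.## -> .   bit 11 = 0  t=0,i=2
  .#.#. -> #   bit 10 = 1  t=0,i=17
  .#..# -> .   bit 9 = 0  t=2,i=13
  .#... -> .   bit 8 = 0  t=0,i=12
  ..### -> #   bit 7 = 1  t=1,i=16
  ..##. -> #   bit 6 = 1  t=1,i=10
  ..#.# -> #   bit 5 = 1  t=0,i=1
  ..#.. -> #   bit 4 = 1  t=0,i=11
  ...## -> #   bit 3 = 1  t=1,i=9
  ...#. -> .   bit 2 = 0  t=0,i=0
  ....# -> .   bit 1 = 0  t=0,i=14
  ..... -> .   bit 0 = 0  t=5,i=15
  bits 01101001101101101010010011111000 = 1773577464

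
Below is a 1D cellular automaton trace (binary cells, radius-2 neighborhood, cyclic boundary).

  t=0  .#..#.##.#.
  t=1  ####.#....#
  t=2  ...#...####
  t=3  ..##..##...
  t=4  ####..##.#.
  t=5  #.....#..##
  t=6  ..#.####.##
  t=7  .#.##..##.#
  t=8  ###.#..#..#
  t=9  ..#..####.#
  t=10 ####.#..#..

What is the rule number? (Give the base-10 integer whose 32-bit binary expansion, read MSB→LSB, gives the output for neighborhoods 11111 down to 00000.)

  [31] ##### => .  t=1,i=1
  [30] ####. => .  t=1,i=2
  [29] ###.# => #  t=1,i=3
  [28] ###.. => .  t=2,i=10
  [27] ##.## => #  t=6,i=8
  [26] ##.#. => .  t=0,i=8
  [25] ##..# => .  t=3,i=4
  [24] ##... => .  t=2,i=0
  [23] #.### => #  t=4,i=0
  [22] #.##. => .  t=0,i=6
  [21] #.#.# => #  t=4,i=9
  [20] #.#.. => .  t=0,i=9
  [19] #..## => .  t=3,i=5
  [18] #..#. => #  t=0,i=0
  [17] #...# => .  t=2,i=1
  [16] #.... => #  t=1,i=7
  [15] .#### => .  t=1,i=0
  [14] .###. => #  t=5,i=10
  [13] .##.# => .  t=0,i=7
  [12] .##.. => #  t=3,i=3
  [11] .#.## => #  t=0,i=5
  [10] .#.#. => #  t=7,i=0
  [9] .#..# => #  t=0,i=2
  [8] .#... => .  t=1,i=6
  [7] ..### => #  t=1,i=10
  [6] ..##. => #  t=3,i=2
  [5] ..#.# => .  t=0,i=4
  [4] ..#.. => #  t=0,i=1
  [3] ...## => #  t=1,i=9
  [2] ...#. => #  t=2,i=2
  [1] ....# => #  t=1,i=8
  [0] ..... => .  t=3,i=10
  bits 00101000101001010101111011011110 = 681926366

681926366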